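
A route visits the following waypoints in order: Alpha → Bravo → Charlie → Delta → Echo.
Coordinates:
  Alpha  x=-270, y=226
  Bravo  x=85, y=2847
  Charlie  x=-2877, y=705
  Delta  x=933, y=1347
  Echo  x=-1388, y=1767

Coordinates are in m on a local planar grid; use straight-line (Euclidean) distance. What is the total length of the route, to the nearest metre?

Leg distances:
Alpha→Bravo: 2644.9 m  (cumulative 2644.9 m)
Bravo→Charlie: 3655.4 m  (cumulative 6300.3 m)
Charlie→Delta: 3863.7 m  (cumulative 10164.0 m)
Delta→Echo: 2358.7 m  (cumulative 12522.7 m)
Total route length ≈ 12523 m.

12523 m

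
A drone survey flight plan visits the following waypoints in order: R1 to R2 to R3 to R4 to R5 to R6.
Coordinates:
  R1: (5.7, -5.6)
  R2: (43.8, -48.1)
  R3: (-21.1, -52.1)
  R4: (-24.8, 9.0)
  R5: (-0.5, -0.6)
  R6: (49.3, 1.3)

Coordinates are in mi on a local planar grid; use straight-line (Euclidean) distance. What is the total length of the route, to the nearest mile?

Leg distances:
R1→R2: 57.1 mi  (cumulative 57.1 mi)
R2→R3: 65.0 mi  (cumulative 122.1 mi)
R3→R4: 61.2 mi  (cumulative 183.3 mi)
R4→R5: 26.1 mi  (cumulative 209.4 mi)
R5→R6: 49.8 mi  (cumulative 259.3 mi)
Total route length ≈ 259 mi.

259 mi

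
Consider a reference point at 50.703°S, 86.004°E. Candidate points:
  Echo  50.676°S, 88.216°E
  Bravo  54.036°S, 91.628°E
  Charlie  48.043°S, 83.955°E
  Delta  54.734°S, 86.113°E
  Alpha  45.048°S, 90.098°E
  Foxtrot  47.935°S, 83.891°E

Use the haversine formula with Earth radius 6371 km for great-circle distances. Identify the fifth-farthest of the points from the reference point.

Distances from the reference point (50.703°S, 86.004°E):
Alpha: 698.8 km
Bravo: 531.8 km
Delta: 448.3 km
Foxtrot: 343.8 km
Charlie: 330.9 km
Echo: 155.8 km
The fifth-farthest is Charlie at 330.9 km.

Charlie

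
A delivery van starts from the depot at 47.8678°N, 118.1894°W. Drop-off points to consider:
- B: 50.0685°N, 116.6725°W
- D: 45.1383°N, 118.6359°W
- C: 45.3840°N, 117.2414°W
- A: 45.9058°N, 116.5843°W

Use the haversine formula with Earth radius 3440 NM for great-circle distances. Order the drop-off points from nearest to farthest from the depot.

Distances from the depot:
A 45.9058°N, 116.5843°W: 135.0 NM
B 50.0685°N, 116.6725°W: 145.0 NM
C 45.3840°N, 117.2414°W: 154.2 NM
D 45.1383°N, 118.6359°W: 164.9 NM

A, B, C, D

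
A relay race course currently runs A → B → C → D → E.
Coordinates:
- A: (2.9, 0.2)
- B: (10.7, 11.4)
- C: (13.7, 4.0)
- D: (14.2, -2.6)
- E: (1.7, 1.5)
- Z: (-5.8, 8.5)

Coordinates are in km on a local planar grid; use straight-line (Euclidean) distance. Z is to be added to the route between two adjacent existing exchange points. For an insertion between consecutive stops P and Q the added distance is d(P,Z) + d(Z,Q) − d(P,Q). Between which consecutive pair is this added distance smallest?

Added distance for inserting Z between each consecutive pair:
A–B: 15.1 km
B–C: 28.8 km
C–D: 36.3 km
D–E: 20.0 km
Smallest added distance is 15.1 km, inserting between A and B.

between A and B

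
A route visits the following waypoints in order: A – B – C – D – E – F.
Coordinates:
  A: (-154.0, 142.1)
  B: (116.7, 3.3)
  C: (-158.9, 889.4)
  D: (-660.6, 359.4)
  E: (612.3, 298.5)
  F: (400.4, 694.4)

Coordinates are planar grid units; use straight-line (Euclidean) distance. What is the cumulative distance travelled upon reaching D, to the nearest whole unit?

Leg distances:
A→B: 304.2  (cumulative 304.2)
B→C: 928.0  (cumulative 1232.2)
C→D: 729.8  (cumulative 1962.0)
Cumulative distance at D ≈ 1962.

1962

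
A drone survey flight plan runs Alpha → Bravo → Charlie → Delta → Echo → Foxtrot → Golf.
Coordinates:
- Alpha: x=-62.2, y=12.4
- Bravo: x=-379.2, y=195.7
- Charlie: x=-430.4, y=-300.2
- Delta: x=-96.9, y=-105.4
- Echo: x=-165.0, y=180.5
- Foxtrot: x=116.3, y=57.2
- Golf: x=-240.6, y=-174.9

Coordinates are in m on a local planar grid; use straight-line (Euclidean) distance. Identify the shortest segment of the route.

Delta–Echo

Leg distances:
Alpha→Bravo: 366.2 m
Bravo→Charlie: 498.5 m
Charlie→Delta: 386.2 m
Delta→Echo: 293.9 m
Echo→Foxtrot: 307.1 m
Foxtrot→Golf: 425.7 m
The shortest leg is Delta–Echo at 293.9 m.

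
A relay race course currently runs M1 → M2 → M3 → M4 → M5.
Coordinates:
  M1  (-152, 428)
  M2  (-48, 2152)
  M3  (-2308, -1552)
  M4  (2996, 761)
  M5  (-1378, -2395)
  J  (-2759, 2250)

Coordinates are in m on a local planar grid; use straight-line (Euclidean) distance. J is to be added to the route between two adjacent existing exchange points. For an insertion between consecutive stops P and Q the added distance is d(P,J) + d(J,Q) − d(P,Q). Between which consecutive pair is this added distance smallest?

Added distance for inserting J between each consecutive pair:
M1–M2: 4166.2 m
M2–M3: 2202.4 m
M3–M4: 3986.8 m
M4–M5: 5396.7 m
Smallest added distance is 2202.4 m, inserting between M2 and M3.

between M2 and M3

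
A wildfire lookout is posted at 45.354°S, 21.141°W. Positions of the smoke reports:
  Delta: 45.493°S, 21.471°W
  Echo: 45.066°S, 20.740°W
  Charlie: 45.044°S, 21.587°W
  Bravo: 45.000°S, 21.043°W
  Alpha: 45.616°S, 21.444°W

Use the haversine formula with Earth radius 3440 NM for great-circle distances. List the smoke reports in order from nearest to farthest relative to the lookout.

Delta, Alpha, Bravo, Echo, Charlie

Computing each great-circle distance from 45.354°S, 21.141°W:
Delta 45.493°S, 21.471°W: 16.2 NM
Alpha 45.616°S, 21.444°W: 20.3 NM
Bravo 45.000°S, 21.043°W: 21.7 NM
Echo 45.066°S, 20.740°W: 24.2 NM
Charlie 45.044°S, 21.587°W: 26.5 NM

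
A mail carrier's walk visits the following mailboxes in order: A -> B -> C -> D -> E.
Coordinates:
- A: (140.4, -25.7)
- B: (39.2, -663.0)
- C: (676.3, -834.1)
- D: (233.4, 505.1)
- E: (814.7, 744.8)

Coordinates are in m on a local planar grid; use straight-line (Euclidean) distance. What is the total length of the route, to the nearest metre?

3344 m

Leg distances:
A→B: 645.3 m  (cumulative 645.3 m)
B→C: 659.7 m  (cumulative 1305.0 m)
C→D: 1410.5 m  (cumulative 2715.5 m)
D→E: 628.8 m  (cumulative 3344.3 m)
Total route length ≈ 3344 m.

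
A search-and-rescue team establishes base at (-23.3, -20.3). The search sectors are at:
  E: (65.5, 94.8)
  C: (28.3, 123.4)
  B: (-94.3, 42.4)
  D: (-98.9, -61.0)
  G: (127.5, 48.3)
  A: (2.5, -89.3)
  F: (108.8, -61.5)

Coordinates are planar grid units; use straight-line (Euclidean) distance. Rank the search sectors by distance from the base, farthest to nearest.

G, C, E, F, B, D, A

Computing each straight-line distance from (-23.3, -20.3):
G (127.5, 48.3): 165.7
C (28.3, 123.4): 152.7
E (65.5, 94.8): 145.4
F (108.8, -61.5): 138.4
B (-94.3, 42.4): 94.7
D (-98.9, -61.0): 85.9
A (2.5, -89.3): 73.7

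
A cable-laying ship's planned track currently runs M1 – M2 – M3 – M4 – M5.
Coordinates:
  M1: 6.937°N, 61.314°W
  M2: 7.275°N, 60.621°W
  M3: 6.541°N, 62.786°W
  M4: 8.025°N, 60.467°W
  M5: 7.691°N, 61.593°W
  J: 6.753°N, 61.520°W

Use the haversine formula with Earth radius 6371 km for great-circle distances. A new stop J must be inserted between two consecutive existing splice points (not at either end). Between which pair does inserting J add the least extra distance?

Added distance for inserting J between each consecutive pair:
M1–M2: 60.3 km
M2–M3: 4.2 km
M3–M4: 20.4 km
M4–M5: 158.1 km
Smallest added distance is 4.2 km, inserting between M2 and M3.

between M2 and M3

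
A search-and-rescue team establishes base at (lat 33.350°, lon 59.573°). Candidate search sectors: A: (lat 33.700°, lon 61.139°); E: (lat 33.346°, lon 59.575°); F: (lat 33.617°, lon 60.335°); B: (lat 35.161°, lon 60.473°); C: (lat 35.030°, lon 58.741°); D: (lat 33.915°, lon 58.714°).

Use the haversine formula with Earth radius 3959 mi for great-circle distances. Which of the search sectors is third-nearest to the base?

Distances from the base ((lat 33.350°, lon 59.573°)):
E: 0.3 mi
F: 47.6 mi
D: 63.0 mi
A: 93.4 mi
C: 125.4 mi
B: 135.3 mi
The third-nearest is D at 63.0 mi.

D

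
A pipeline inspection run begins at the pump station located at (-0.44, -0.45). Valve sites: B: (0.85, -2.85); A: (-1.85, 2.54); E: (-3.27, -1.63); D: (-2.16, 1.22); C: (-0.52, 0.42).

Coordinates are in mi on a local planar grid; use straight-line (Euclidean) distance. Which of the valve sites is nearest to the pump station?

C

Distance to each, sorted:
C: 0.9 mi
D: 2.4 mi
B: 2.7 mi
E: 3.1 mi
A: 3.3 mi
The nearest is C at 0.9 mi.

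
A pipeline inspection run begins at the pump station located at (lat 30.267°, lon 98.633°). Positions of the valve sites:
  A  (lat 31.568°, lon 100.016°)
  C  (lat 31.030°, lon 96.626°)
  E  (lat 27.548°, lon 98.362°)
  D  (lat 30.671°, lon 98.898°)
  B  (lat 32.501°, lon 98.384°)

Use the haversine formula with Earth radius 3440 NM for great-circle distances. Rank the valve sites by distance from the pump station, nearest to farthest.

Distances from the pump station:
D (lat 30.671°, lon 98.898°): 27.9 NM
A (lat 31.568°, lon 100.016°): 105.7 NM
C (lat 31.030°, lon 96.626°): 113.3 NM
B (lat 32.501°, lon 98.384°): 134.7 NM
E (lat 27.548°, lon 98.362°): 163.9 NM

D, A, C, B, E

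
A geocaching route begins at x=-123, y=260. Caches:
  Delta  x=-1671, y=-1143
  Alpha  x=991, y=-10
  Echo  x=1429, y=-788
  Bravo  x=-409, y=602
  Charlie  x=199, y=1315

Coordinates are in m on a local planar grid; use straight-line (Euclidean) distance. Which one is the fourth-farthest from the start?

Charlie

Distance to each, sorted:
Delta: 2089.2 m
Echo: 1872.7 m
Alpha: 1146.3 m
Charlie: 1103.0 m
Bravo: 445.8 m
The fourth-farthest is Charlie at 1103.0 m.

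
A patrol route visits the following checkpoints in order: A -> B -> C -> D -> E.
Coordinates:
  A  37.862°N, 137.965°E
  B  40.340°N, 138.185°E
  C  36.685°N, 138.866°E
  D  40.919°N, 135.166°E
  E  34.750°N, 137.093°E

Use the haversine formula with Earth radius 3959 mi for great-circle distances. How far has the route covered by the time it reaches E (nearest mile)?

1220 mi

Leg distances:
A→B: 171.6 mi  (cumulative 171.6 mi)
B→C: 255.2 mi  (cumulative 426.8 mi)
C→D: 353.9 mi  (cumulative 780.7 mi)
D→E: 439.0 mi  (cumulative 1219.7 mi)
Cumulative distance at E ≈ 1220 mi.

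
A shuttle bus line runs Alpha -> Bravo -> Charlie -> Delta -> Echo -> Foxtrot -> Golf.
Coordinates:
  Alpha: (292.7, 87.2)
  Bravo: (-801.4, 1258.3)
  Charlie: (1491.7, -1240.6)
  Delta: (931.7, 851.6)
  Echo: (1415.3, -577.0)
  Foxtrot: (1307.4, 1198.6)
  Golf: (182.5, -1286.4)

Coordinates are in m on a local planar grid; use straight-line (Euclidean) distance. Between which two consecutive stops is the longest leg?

Leg distances:
Alpha→Bravo: 1602.7 m
Bravo→Charlie: 3391.6 m
Charlie→Delta: 2165.8 m
Delta→Echo: 1508.2 m
Echo→Foxtrot: 1778.9 m
Foxtrot→Golf: 2727.8 m
The longest leg is Bravo–Charlie at 3391.6 m.

Bravo–Charlie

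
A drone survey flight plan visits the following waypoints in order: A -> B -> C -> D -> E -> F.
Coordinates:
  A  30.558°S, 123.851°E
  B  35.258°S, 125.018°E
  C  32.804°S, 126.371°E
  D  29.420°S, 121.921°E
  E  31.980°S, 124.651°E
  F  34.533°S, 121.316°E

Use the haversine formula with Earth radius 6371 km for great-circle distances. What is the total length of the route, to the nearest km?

Leg distances:
A→B: 533.8 km  (cumulative 533.8 km)
B→C: 300.0 km  (cumulative 833.8 km)
C→D: 566.5 km  (cumulative 1400.3 km)
D→E: 386.2 km  (cumulative 1786.5 km)
E→F: 420.4 km  (cumulative 2206.9 km)
Total route length ≈ 2207 km.

2207 km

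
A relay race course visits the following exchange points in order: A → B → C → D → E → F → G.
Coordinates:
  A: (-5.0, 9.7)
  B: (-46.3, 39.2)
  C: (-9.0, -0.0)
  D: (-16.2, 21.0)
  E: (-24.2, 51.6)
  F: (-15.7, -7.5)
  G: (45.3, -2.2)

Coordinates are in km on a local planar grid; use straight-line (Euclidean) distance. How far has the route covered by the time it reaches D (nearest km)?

127 km

Leg distances:
A→B: 50.8 km  (cumulative 50.8 km)
B→C: 54.1 km  (cumulative 104.9 km)
C→D: 22.2 km  (cumulative 127.1 km)
Cumulative distance at D ≈ 127 km.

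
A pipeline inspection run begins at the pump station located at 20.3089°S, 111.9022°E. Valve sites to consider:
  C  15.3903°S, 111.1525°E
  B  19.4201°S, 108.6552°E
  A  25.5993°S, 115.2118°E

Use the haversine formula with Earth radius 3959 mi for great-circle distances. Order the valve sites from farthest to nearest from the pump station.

Computing each great-circle distance from 20.3089°S, 111.9022°E:
A 25.5993°S, 115.2118°E: 421.8 mi
C 15.3903°S, 111.1525°E: 343.4 mi
B 19.4201°S, 108.6552°E: 219.8 mi

A, C, B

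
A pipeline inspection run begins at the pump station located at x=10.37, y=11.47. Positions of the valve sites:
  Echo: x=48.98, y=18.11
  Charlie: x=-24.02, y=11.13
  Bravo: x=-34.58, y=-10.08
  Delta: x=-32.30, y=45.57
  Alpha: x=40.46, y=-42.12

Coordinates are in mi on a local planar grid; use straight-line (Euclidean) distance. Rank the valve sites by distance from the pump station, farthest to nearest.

Alpha, Delta, Bravo, Echo, Charlie

Computing each straight-line distance from x=10.37, y=11.47:
Alpha x=40.46, y=-42.12: 61.5 mi
Delta x=-32.30, y=45.57: 54.6 mi
Bravo x=-34.58, y=-10.08: 49.8 mi
Echo x=48.98, y=18.11: 39.2 mi
Charlie x=-24.02, y=11.13: 34.4 mi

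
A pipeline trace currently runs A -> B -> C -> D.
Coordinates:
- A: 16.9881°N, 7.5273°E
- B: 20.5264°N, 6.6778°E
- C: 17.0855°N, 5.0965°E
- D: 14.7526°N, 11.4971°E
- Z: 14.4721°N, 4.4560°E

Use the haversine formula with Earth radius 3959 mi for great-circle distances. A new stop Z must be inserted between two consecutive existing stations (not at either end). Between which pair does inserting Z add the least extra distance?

between C and D

Added distance for inserting Z between each consecutive pair:
A–B: 460.7 mi
B–C: 369.5 mi
C–D: 201.9 mi
Smallest added distance is 201.9 mi, inserting between C and D.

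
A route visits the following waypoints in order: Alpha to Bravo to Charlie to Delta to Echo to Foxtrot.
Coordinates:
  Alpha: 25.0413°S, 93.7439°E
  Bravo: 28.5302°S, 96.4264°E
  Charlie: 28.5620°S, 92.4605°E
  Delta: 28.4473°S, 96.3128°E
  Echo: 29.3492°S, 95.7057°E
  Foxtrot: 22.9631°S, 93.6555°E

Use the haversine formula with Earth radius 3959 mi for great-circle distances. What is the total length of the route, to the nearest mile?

1299 mi

Leg distances:
Alpha→Bravo: 292.4 mi  (cumulative 292.4 mi)
Bravo→Charlie: 240.7 mi  (cumulative 533.1 mi)
Charlie→Delta: 234.0 mi  (cumulative 767.1 mi)
Delta→Echo: 72.3 mi  (cumulative 839.5 mi)
Echo→Foxtrot: 459.2 mi  (cumulative 1298.7 mi)
Total route length ≈ 1299 mi.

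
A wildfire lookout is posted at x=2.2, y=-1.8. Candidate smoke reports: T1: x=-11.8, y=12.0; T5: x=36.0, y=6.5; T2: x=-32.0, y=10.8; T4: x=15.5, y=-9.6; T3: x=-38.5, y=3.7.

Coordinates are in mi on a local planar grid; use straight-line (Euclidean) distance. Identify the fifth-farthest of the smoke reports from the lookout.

Distances from the lookout (x=2.2, y=-1.8):
T3: 41.1 mi
T2: 36.4 mi
T5: 34.8 mi
T1: 19.7 mi
T4: 15.4 mi
The fifth-farthest is T4 at 15.4 mi.

T4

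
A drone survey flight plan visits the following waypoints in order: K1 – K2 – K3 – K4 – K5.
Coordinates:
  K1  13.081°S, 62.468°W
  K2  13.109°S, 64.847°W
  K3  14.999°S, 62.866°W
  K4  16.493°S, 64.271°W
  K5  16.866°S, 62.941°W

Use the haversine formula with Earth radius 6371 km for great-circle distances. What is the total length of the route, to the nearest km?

Leg distances:
K1→K2: 257.7 km  (cumulative 257.7 km)
K2→K3: 299.7 km  (cumulative 557.4 km)
K3→K4: 224.1 km  (cumulative 781.4 km)
K4→K5: 147.6 km  (cumulative 929.1 km)
Total route length ≈ 929 km.

929 km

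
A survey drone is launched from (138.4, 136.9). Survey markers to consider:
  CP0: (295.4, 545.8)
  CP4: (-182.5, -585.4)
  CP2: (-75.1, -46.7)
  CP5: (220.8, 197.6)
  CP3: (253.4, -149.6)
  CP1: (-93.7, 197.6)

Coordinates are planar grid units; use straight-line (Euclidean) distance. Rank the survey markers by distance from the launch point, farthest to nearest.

CP4, CP0, CP3, CP2, CP1, CP5

Computing each straight-line distance from (138.4, 136.9):
CP4 (-182.5, -585.4): 790.4
CP0 (295.4, 545.8): 438.0
CP3 (253.4, -149.6): 308.7
CP2 (-75.1, -46.7): 281.6
CP1 (-93.7, 197.6): 239.9
CP5 (220.8, 197.6): 102.3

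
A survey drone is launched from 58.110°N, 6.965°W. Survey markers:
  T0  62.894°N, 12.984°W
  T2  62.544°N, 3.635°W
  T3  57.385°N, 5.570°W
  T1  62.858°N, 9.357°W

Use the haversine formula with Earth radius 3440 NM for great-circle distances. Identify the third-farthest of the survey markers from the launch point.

Distance to each, sorted:
T0: 337.6 NM
T1: 293.7 NM
T2: 283.9 NM
T3: 62.4 NM
The third-farthest is T2 at 283.9 NM.

T2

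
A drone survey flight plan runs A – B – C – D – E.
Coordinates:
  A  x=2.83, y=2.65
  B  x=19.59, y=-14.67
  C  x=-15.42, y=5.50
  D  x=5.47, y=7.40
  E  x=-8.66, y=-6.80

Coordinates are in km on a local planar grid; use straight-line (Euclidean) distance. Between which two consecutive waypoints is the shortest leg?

D–E

Leg distances:
A→B: 24.1 km
B→C: 40.4 km
C→D: 21.0 km
D→E: 20.0 km
The shortest leg is D–E at 20.0 km.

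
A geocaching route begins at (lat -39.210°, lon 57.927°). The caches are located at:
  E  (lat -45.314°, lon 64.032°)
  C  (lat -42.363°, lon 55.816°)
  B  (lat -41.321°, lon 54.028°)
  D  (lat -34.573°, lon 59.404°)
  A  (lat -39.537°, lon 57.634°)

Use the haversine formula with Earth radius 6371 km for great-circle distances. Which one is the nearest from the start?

Distances from the start ((lat -39.210°, lon 57.927°)):
A: 44.2 km
C: 393.0 km
B: 405.6 km
D: 532.1 km
E: 843.9 km
The nearest is A at 44.2 km.

A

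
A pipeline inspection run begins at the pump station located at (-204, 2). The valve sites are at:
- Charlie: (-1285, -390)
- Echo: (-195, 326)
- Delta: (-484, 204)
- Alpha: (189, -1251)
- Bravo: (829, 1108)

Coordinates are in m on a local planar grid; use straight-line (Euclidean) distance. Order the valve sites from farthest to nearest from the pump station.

Computing each straight-line distance from (-204, 2):
Bravo (829, 1108): 1513.4 m
Alpha (189, -1251): 1313.2 m
Charlie (-1285, -390): 1149.9 m
Delta (-484, 204): 345.3 m
Echo (-195, 326): 324.1 m

Bravo, Alpha, Charlie, Delta, Echo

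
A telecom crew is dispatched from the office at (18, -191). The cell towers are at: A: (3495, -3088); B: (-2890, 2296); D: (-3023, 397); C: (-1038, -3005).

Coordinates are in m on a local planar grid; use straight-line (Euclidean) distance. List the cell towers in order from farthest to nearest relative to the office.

Distance from the office at (18, -191) to each:
A (3495, -3088): 4525.7 m
B (-2890, 2296): 3826.4 m
D (-3023, 397): 3097.3 m
C (-1038, -3005): 3005.6 m

A, B, D, C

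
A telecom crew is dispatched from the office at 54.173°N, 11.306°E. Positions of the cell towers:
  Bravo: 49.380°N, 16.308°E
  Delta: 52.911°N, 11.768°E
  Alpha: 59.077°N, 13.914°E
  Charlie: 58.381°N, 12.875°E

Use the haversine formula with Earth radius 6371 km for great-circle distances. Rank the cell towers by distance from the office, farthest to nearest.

Bravo, Alpha, Charlie, Delta

Computing each great-circle distance from 54.173°N, 11.306°E:
Bravo 49.380°N, 16.308°E: 634.1 km
Alpha 59.077°N, 13.914°E: 568.0 km
Charlie 58.381°N, 12.875°E: 477.8 km
Delta 52.911°N, 11.768°E: 143.6 km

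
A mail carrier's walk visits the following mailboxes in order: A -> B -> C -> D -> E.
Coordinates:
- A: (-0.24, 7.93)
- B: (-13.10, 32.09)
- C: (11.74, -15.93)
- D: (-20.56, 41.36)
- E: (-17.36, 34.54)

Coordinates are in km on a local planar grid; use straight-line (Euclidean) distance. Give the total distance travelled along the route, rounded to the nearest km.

Leg distances:
A→B: 27.4 km  (cumulative 27.4 km)
B→C: 54.1 km  (cumulative 81.4 km)
C→D: 65.8 km  (cumulative 147.2 km)
D→E: 7.5 km  (cumulative 154.7 km)
Total route length ≈ 155 km.

155 km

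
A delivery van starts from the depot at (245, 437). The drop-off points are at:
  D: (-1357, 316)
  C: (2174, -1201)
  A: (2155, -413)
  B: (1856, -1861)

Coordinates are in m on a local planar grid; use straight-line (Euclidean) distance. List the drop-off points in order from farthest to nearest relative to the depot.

Distances from the depot:
B (1856, -1861): 2806.4 m
C (2174, -1201): 2530.6 m
A (2155, -413): 2090.6 m
D (-1357, 316): 1606.6 m

B, C, A, D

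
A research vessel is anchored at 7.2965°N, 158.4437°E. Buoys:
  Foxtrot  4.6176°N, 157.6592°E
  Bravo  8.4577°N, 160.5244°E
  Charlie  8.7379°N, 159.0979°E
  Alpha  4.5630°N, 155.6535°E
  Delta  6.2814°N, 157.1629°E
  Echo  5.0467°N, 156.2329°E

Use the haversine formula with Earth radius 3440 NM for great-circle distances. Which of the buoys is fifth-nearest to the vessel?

Distance to each, sorted:
Charlie: 94.9 NM
Delta: 97.7 NM
Bravo: 142.0 NM
Foxtrot: 167.5 NM
Echo: 188.8 NM
Alpha: 233.9 NM
The fifth-nearest is Echo at 188.8 NM.

Echo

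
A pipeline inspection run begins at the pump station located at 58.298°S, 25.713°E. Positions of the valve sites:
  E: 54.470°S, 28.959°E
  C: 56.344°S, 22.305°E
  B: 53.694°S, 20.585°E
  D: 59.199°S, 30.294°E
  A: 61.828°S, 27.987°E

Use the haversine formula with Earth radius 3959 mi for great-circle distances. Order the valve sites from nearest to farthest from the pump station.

D, C, A, E, B

Distance from the pump station at 58.298°S, 25.713°E to each:
D 59.199°S, 30.294°E: 175.6 mi
C 56.344°S, 22.305°E: 185.4 mi
A 61.828°S, 27.987°E: 256.2 mi
E 54.470°S, 28.959°E: 292.1 mi
B 53.694°S, 20.585°E: 374.6 mi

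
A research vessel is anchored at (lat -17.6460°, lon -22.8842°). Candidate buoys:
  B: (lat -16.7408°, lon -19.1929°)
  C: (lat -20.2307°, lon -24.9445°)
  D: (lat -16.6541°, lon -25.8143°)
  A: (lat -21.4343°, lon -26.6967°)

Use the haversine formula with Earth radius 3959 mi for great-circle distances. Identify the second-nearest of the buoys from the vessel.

C

Distances from the vessel ((lat -17.6460°, lon -22.8842°)):
D: 205.2 mi
C: 223.7 mi
B: 251.6 mi
A: 360.7 mi
The second-nearest is C at 223.7 mi.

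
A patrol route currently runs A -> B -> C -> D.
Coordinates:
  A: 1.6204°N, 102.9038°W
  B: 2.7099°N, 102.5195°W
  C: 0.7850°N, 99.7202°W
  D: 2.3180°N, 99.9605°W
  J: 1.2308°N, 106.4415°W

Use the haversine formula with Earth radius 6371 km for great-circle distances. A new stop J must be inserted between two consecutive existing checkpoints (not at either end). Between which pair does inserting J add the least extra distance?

Added distance for inserting J between each consecutive pair:
A–B: 733.0 km
B–C: 837.1 km
C–D: 1306.7 km
Smallest added distance is 733.0 km, inserting between A and B.

between A and B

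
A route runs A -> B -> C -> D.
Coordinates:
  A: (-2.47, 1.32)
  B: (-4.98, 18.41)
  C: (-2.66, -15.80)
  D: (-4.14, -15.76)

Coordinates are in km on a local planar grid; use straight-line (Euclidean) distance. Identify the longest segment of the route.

B–C

Leg distances:
A→B: 17.3 km
B→C: 34.3 km
C→D: 1.5 km
The longest leg is B–C at 34.3 km.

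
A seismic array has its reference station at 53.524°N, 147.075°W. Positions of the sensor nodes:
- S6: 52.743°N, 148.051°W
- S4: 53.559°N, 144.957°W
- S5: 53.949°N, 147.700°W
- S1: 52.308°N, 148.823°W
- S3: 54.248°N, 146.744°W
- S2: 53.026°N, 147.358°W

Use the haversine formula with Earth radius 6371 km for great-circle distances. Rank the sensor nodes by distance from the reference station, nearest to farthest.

S2, S5, S3, S6, S4, S1

Distances from the reference station:
S2 53.026°N, 147.358°W: 58.5 km
S5 53.949°N, 147.700°W: 62.6 km
S3 54.248°N, 146.744°W: 83.4 km
S6 52.743°N, 148.051°W: 108.5 km
S4 53.559°N, 144.957°W: 140.0 km
S1 52.308°N, 148.823°W: 178.9 km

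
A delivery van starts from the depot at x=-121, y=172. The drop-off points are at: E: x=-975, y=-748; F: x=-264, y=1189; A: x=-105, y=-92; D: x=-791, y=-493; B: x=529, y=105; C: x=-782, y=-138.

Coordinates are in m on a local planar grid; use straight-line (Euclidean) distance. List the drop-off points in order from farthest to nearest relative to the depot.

E, F, D, C, B, A

Computing each straight-line distance from x=-121, y=172:
E x=-975, y=-748: 1255.3 m
F x=-264, y=1189: 1027.0 m
D x=-791, y=-493: 944.0 m
C x=-782, y=-138: 730.1 m
B x=529, y=105: 653.4 m
A x=-105, y=-92: 264.5 m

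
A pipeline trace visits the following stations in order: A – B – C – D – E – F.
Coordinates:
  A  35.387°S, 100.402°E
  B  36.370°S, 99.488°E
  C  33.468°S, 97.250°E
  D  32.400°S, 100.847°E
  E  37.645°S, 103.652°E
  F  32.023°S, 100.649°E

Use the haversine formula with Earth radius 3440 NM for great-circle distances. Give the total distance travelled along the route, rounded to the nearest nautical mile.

Leg distances:
A→B: 73.9 NM  (cumulative 73.9 NM)
B→C: 206.1 NM  (cumulative 280.0 NM)
C→D: 192.2 NM  (cumulative 472.3 NM)
D→E: 343.7 NM  (cumulative 816.0 NM)
E→F: 368.5 NM  (cumulative 1184.5 NM)
Total route length ≈ 1185 NM.

1185 NM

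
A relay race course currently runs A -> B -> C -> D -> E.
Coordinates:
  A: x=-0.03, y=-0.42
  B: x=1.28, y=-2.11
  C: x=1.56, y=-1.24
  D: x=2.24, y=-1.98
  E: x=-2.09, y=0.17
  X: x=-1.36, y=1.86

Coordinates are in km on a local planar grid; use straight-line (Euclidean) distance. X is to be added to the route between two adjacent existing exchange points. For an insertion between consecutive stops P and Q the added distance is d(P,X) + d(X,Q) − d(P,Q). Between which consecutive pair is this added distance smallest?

between D and E

Added distance for inserting X between each consecutive pair:
A–B: 5.3 km
B–C: 8.1 km
C–D: 8.5 km
D–E: 2.3 km
Smallest added distance is 2.3 km, inserting between D and E.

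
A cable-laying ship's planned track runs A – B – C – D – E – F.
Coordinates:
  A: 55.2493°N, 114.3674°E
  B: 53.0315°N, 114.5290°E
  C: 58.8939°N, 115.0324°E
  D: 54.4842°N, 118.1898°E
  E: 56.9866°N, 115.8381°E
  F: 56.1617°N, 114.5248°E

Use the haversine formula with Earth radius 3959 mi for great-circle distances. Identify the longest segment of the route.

Leg distances:
A→B: 153.4 mi
B→C: 405.5 mi
C→D: 327.3 mi
D→E: 195.6 mi
E→F: 75.8 mi
The longest leg is B–C at 405.5 mi.

B–C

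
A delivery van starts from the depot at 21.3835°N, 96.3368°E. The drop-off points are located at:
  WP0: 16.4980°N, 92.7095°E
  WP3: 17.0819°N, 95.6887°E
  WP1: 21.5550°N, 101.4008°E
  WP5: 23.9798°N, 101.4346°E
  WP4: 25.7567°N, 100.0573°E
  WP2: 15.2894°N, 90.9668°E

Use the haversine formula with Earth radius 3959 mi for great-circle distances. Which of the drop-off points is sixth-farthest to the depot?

Distances from the depot (21.3835°N, 96.3368°E):
WP2: 548.8 mi
WP0: 412.4 mi
WP4: 383.1 mi
WP5: 371.2 mi
WP1: 325.8 mi
WP3: 300.2 mi
The sixth-farthest is WP3 at 300.2 mi.

WP3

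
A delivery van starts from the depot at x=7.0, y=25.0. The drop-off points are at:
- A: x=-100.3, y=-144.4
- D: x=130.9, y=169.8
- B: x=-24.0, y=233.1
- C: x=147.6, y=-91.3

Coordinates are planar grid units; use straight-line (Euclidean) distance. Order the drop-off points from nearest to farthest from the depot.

C, D, A, B

Computing each straight-line distance from x=7.0, y=25.0:
C x=147.6, y=-91.3: 182.5
D x=130.9, y=169.8: 190.6
A x=-100.3, y=-144.4: 200.5
B x=-24.0, y=233.1: 210.4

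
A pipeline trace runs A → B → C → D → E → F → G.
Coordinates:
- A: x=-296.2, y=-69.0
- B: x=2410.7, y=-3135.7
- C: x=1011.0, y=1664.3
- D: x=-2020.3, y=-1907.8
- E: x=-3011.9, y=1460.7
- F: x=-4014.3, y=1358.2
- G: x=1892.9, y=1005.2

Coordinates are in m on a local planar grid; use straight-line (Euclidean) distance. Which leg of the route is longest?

Leg distances:
A→B: 4090.5 m
B→C: 4999.9 m
C→D: 4684.9 m
D→E: 3511.4 m
E→F: 1007.6 m
F→G: 5917.7 m
The longest leg is F–G at 5917.7 m.

F–G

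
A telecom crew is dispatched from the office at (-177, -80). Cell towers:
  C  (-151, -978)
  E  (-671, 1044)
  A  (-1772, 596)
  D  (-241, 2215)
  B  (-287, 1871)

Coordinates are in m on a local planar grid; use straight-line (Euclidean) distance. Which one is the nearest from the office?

C

Distances from the office ((-177, -80)):
C: 898.4 m
E: 1227.8 m
A: 1732.3 m
B: 1954.1 m
D: 2295.9 m
The nearest is C at 898.4 m.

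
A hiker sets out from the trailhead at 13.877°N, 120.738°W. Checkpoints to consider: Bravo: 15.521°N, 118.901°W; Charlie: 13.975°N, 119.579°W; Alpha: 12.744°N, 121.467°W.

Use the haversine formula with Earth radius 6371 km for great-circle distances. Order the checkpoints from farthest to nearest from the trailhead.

Distance from the trailhead at 13.877°N, 120.738°W to each:
Bravo 15.521°N, 118.901°W: 269.2 km
Alpha 12.744°N, 121.467°W: 148.6 km
Charlie 13.975°N, 119.579°W: 125.6 km

Bravo, Alpha, Charlie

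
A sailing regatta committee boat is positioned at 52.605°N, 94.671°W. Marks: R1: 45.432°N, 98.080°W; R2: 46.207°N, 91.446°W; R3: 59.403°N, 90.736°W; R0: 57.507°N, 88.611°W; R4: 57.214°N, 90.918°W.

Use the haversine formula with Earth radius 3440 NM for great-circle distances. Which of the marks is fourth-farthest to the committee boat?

R0

Distances from the committee boat (52.605°N, 94.671°W):
R1: 451.0 NM
R3: 428.8 NM
R2: 404.2 NM
R0: 360.3 NM
R4: 305.4 NM
The fourth-farthest is R0 at 360.3 NM.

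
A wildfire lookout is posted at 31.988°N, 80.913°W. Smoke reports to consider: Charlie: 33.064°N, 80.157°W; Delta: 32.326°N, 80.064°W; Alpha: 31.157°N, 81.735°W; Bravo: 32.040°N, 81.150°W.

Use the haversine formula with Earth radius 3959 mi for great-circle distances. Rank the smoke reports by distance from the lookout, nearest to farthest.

Computing each great-circle distance from 31.988°N, 80.913°W:
Bravo 32.040°N, 81.150°W: 14.3 mi
Delta 32.326°N, 80.064°W: 54.9 mi
Alpha 31.157°N, 81.735°W: 75.1 mi
Charlie 33.064°N, 80.157°W: 86.4 mi

Bravo, Delta, Alpha, Charlie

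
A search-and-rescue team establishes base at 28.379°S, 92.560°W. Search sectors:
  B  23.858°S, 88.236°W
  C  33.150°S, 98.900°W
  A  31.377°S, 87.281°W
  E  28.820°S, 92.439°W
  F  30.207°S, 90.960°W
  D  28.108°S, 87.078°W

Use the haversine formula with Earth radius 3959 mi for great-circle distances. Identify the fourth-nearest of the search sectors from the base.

A

Distances from the base (28.379°S, 92.560°W):
E: 31.3 mi
F: 158.9 mi
D: 334.2 mi
A: 378.0 mi
B: 411.7 mi
C: 500.2 mi
The fourth-nearest is A at 378.0 mi.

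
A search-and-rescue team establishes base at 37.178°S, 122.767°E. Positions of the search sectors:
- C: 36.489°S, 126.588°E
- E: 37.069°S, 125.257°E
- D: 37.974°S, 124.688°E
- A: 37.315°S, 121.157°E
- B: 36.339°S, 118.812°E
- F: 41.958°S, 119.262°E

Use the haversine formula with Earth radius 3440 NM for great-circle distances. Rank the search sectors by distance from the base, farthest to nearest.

Distances from the base:
F 41.958°S, 119.262°E: 329.6 NM
B 36.339°S, 118.812°E: 196.8 NM
C 36.489°S, 126.588°E: 188.2 NM
E 37.069°S, 125.257°E: 119.4 NM
D 37.974°S, 124.688°E: 103.1 NM
A 37.315°S, 121.157°E: 77.4 NM

F, B, C, E, D, A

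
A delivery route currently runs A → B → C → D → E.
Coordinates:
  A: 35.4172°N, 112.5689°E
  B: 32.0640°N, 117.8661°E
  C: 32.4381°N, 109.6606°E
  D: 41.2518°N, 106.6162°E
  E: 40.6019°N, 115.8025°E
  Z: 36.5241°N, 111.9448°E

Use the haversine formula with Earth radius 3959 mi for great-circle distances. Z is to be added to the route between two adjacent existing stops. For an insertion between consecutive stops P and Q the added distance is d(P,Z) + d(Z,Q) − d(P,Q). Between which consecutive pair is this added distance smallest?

between C and D

Added distance for inserting Z between each consecutive pair:
A–B: 158.9 mi
B–C: 288.0 mi
C–D: 113.5 mi
D–E: 303.3 mi
Smallest added distance is 113.5 mi, inserting between C and D.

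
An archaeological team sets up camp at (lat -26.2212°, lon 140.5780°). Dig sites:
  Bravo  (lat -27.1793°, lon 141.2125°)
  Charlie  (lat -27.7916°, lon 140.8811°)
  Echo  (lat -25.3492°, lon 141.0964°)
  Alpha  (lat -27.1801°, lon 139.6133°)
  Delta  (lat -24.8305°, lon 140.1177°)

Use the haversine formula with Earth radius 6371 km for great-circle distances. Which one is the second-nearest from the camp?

Distance to each, sorted:
Echo: 110.0 km
Bravo: 123.8 km
Alpha: 143.4 km
Delta: 161.4 km
Charlie: 177.2 km
The second-nearest is Bravo at 123.8 km.

Bravo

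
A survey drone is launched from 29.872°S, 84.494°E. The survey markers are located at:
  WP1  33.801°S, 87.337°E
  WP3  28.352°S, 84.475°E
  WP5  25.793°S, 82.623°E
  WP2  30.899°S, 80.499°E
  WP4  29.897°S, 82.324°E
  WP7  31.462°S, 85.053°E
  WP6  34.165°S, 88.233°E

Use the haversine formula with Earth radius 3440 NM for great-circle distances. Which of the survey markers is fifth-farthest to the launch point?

WP4

Distance to each, sorted:
WP6: 320.3 NM
WP1: 276.9 NM
WP5: 264.3 NM
WP2: 215.9 NM
WP4: 113.0 NM
WP7: 99.7 NM
WP3: 91.3 NM
The fifth-farthest is WP4 at 113.0 NM.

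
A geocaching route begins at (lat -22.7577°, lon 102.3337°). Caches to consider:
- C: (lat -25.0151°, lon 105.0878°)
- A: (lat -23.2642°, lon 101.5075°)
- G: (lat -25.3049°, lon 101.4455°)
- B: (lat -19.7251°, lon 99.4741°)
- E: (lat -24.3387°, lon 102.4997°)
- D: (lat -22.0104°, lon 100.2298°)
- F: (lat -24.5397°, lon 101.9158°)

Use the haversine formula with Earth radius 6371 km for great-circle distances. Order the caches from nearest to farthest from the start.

A, E, F, D, G, C, B

Distances from the start:
A (lat -23.2642°, lon 101.5075°): 101.6 km
E (lat -24.3387°, lon 102.4997°): 176.6 km
F (lat -24.5397°, lon 101.9158°): 202.7 km
D (lat -22.0104°, lon 100.2298°): 231.7 km
G (lat -25.3049°, lon 101.4455°): 297.2 km
C (lat -25.0151°, lon 105.0878°): 376.0 km
B (lat -19.7251°, lon 99.4741°): 448.9 km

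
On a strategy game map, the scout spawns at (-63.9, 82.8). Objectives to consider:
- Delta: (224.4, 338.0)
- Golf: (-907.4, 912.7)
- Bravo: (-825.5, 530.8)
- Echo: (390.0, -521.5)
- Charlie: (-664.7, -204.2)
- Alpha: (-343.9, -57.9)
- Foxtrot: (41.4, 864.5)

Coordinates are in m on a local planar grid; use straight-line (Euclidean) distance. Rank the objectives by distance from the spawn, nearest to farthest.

Alpha, Delta, Charlie, Echo, Foxtrot, Bravo, Golf

Computing each straight-line distance from (-63.9, 82.8):
Alpha (-343.9, -57.9): 313.4 m
Delta (224.4, 338.0): 385.0 m
Charlie (-664.7, -204.2): 665.8 m
Echo (390.0, -521.5): 755.8 m
Foxtrot (41.4, 864.5): 788.8 m
Bravo (-825.5, 530.8): 883.6 m
Golf (-907.4, 912.7): 1183.3 m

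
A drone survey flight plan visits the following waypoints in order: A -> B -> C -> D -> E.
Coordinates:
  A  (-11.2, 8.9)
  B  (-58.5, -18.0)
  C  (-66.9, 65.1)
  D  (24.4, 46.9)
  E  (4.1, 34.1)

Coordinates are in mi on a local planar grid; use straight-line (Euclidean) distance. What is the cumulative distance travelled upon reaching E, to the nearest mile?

Leg distances:
A→B: 54.4 mi  (cumulative 54.4 mi)
B→C: 83.5 mi  (cumulative 137.9 mi)
C→D: 93.1 mi  (cumulative 231.0 mi)
D→E: 24.0 mi  (cumulative 255.0 mi)
Cumulative distance at E ≈ 255 mi.

255 mi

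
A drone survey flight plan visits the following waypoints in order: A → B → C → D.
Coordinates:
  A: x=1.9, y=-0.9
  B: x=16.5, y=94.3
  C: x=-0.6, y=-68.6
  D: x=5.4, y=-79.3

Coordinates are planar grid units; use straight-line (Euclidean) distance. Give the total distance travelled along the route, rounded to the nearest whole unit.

Leg distances:
A→B: 96.3  (cumulative 96.3)
B→C: 163.8  (cumulative 260.1)
C→D: 12.3  (cumulative 272.4)
Total route length ≈ 272.

272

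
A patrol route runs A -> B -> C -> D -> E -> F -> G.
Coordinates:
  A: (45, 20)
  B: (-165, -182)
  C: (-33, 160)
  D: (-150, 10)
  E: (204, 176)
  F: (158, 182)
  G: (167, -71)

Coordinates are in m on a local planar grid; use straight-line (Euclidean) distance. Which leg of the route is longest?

D–E

Leg distances:
A→B: 291.4 m
B→C: 366.6 m
C→D: 190.2 m
D→E: 391.0 m
E→F: 46.4 m
F→G: 253.2 m
The longest leg is D–E at 391.0 m.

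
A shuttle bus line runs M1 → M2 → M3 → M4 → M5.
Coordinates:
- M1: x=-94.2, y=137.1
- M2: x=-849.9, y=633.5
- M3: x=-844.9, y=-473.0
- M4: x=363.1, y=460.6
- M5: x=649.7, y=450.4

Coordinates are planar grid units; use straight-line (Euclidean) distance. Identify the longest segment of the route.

Leg distances:
M1→M2: 904.2
M2→M3: 1106.5
M3→M4: 1526.7
M4→M5: 286.8
The longest leg is M3–M4 at 1526.7.

M3–M4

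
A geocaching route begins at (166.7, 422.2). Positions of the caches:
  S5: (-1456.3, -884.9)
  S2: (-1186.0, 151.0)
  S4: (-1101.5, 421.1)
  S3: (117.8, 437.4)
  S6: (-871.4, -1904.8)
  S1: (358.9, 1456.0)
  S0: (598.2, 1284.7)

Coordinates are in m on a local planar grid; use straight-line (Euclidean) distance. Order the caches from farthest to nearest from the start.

S6, S5, S2, S4, S1, S0, S3

Distances from the start:
S6 (-871.4, -1904.8): 2548.1 m
S5 (-1456.3, -884.9): 2083.9 m
S2 (-1186.0, 151.0): 1379.6 m
S4 (-1101.5, 421.1): 1268.2 m
S1 (358.9, 1456.0): 1051.5 m
S0 (598.2, 1284.7): 964.4 m
S3 (117.8, 437.4): 51.2 m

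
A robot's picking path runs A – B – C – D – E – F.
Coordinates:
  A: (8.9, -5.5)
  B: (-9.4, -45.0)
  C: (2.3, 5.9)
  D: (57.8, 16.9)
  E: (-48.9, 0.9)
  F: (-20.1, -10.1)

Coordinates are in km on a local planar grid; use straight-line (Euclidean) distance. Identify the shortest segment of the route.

E–F

Leg distances:
A→B: 43.5 km
B→C: 52.2 km
C→D: 56.6 km
D→E: 107.9 km
E→F: 30.8 km
The shortest leg is E–F at 30.8 km.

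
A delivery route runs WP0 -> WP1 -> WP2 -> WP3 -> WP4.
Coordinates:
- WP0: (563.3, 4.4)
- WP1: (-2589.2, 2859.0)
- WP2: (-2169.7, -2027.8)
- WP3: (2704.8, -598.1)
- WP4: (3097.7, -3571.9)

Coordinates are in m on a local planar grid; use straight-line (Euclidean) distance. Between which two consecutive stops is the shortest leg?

Leg distances:
WP0→WP1: 4252.9 m
WP1→WP2: 4904.8 m
WP2→WP3: 5079.8 m
WP3→WP4: 2999.6 m
The shortest leg is WP3–WP4 at 2999.6 m.

WP3–WP4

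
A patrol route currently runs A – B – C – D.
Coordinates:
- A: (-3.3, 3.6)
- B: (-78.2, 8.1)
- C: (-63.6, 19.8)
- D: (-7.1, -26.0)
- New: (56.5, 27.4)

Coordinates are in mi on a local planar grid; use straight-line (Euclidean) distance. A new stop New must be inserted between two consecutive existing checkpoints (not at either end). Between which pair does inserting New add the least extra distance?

between A and B

Added distance for inserting New between each consecutive pair:
A–B: 125.4 mi
B–C: 237.7 mi
C–D: 130.7 mi
Smallest added distance is 125.4 mi, inserting between A and B.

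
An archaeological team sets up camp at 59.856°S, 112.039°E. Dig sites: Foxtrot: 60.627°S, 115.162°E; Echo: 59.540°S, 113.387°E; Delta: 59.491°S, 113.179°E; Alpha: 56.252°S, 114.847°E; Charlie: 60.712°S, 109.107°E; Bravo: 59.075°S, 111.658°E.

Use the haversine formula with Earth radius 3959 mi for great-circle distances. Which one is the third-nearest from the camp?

Bravo

Distances from the camp (59.856°S, 112.039°E):
Delta: 47.1 mi
Echo: 51.8 mi
Bravo: 55.6 mi
Charlie: 116.5 mi
Foxtrot: 119.6 mi
Alpha: 269.3 mi
The third-nearest is Bravo at 55.6 mi.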